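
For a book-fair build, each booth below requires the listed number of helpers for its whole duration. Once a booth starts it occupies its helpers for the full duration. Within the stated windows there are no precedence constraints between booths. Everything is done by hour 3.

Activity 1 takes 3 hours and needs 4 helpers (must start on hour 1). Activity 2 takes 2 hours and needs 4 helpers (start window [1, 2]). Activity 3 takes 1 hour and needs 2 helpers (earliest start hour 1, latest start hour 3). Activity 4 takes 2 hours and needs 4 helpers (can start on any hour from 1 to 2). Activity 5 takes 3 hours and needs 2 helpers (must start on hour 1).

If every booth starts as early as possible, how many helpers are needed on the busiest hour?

16

Early-start schedule: Activity 1@1, Activity 2@1, Activity 3@1, Activity 4@1, Activity 5@1.
Load per hour: hour 1: 16, hour 2: 14, hour 3: 6.
Peak is 16.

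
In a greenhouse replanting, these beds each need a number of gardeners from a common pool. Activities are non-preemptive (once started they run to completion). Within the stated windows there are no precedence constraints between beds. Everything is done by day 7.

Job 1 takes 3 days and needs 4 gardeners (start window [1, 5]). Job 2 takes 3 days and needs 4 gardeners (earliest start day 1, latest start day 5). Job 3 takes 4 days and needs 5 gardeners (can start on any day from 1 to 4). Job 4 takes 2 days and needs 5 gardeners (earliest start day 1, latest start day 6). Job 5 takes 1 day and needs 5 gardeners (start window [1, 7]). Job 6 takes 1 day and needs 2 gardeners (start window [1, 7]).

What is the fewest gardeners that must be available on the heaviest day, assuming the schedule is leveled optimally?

9

Early-start (Job 1@1, Job 2@1, Job 3@1, Job 4@1, Job 5@1, Job 6@1) gives peak 25: d1:25  d2:18  d3:13  d4:5  d5:0  d6:0  d7:0.
Shift Job 2→4, Job 4→5, Job 5→7, Job 6→7.
Schedule Job 1@1, Job 2@4, Job 3@1, Job 4@5, Job 5@7, Job 6@7: d1:9  d2:9  d3:9  d4:9  d5:9  d6:9  d7:7 — peak 9.
Total gardener-days = 61 over 7 days ⇒ peak ≥ ⌈61/7⌉ = 9, so 9 is optimal.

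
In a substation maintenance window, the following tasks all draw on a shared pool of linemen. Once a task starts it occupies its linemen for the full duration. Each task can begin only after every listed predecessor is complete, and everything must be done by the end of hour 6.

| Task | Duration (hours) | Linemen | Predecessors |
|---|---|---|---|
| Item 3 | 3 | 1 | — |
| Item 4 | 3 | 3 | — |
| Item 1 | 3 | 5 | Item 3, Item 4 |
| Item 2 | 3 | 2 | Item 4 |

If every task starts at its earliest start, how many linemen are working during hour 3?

4

At early start, hour 3 has: Item 3, Item 4.
Demand: 1 + 3 = 4.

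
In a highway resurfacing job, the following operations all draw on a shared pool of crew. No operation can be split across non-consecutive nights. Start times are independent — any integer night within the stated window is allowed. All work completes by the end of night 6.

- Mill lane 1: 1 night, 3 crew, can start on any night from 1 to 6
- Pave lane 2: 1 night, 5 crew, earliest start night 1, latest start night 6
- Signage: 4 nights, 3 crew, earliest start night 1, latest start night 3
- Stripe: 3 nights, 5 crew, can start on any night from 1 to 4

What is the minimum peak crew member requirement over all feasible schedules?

8

Early-start (Mill lane 1@1, Pave lane 2@1, Signage@1, Stripe@1) gives peak 16: n1:16  n2:8  n3:8  n4:3  n5:0  n6:0.
Shift Signage→2, Stripe→2.
Schedule Mill lane 1@1, Pave lane 2@1, Signage@2, Stripe@2: n1:8  n2:8  n3:8  n4:8  n5:3  n6:0 — peak 8.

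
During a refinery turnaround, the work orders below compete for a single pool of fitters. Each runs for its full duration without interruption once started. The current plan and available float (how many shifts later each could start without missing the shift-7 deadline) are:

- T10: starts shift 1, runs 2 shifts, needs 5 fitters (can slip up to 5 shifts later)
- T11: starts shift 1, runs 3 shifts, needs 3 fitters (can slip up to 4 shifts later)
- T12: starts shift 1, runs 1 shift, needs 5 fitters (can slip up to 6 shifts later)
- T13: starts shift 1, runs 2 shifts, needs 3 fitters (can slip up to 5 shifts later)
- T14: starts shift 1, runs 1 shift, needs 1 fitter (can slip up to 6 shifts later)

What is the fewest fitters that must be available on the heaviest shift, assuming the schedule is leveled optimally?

6

Early-start (T10@1, T11@1, T12@1, T13@1, T14@1) gives peak 17: s1:17  s2:11  s3:3  s4:0  s5:0  s6:0  s7:0.
Shift T11→3, T12→6, T13→3.
Schedule T10@1, T11@3, T12@6, T13@3, T14@1: s1:6  s2:5  s3:6  s4:6  s5:3  s6:5  s7:0 — peak 6.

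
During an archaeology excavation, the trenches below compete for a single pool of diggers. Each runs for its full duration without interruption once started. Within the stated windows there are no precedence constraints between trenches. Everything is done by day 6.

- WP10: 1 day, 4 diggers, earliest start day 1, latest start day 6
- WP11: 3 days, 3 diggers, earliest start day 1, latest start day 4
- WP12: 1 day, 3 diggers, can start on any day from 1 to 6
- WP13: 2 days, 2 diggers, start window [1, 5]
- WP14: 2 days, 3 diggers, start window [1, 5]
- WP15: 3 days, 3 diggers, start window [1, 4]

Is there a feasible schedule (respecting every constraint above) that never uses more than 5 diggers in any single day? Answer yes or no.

Total digger-days = 35; over 6 days the average is 35/6 > 5, so some day must exceed 5.

no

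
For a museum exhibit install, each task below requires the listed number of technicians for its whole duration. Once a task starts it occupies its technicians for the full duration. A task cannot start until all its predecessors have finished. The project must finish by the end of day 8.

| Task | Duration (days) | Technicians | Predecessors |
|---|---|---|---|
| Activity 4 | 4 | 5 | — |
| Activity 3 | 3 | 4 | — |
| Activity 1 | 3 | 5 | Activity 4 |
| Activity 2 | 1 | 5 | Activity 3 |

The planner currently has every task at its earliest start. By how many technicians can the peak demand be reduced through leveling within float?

1

Early-start peak: d1:9  d2:9  d3:9  d4:10  d5:5  d6:5  d7:5  d8:0 ⇒ 10.
Leveled (Activity 4@1, Activity 3@1, Activity 1@5, Activity 2@8): d1:9  d2:9  d3:9  d4:5  d5:5  d6:5  d7:5  d8:5 ⇒ 9.
Reduction 10 − 9 = 1.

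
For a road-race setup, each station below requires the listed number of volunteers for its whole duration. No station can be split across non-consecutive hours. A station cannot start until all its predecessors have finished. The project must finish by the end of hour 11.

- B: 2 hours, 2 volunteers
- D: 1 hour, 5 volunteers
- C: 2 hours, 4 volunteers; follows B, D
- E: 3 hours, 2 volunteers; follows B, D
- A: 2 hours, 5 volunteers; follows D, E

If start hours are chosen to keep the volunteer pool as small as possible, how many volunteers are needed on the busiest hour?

Early-start (B@1, D@1, C@3, E@3, A@6) gives peak 7: h1:7  h2:2  h3:6  h4:6  h5:2  h6:5  h7:5  h8:0  h9:0  h10:0  h11:0.
Shift D→3, C→4, E→6, A→9.
Schedule B@1, D@3, C@4, E@6, A@9: h1:2  h2:2  h3:5  h4:4  h5:4  h6:2  h7:2  h8:2  h9:5  h10:5  h11:0 — peak 5.

5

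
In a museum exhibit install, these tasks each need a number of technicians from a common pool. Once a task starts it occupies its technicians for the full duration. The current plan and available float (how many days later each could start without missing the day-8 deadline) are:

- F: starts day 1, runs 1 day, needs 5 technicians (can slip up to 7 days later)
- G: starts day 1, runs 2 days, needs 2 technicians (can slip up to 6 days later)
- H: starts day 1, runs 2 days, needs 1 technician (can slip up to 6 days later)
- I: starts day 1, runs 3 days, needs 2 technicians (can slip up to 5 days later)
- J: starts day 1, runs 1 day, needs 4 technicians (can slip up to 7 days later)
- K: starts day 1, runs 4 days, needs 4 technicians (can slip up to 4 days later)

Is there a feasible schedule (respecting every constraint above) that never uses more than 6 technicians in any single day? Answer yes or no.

Schedule F@1, G@2, H@1, I@2, J@4, K@5: d1:6  d2:5  d3:4  d4:6  d5:4  d6:4  d7:4  d8:4 — peak 6 ≤ 6.

yes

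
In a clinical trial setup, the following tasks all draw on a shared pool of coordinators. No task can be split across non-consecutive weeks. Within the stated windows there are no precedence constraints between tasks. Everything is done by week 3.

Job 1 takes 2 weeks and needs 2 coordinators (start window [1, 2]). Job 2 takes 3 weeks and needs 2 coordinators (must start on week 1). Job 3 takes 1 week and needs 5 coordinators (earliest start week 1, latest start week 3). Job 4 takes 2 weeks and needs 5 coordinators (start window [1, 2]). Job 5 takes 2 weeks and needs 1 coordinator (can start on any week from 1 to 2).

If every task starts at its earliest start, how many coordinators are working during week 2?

10

At early start, week 2 has: Job 1, Job 2, Job 4, Job 5.
Demand: 2 + 2 + 5 + 1 = 10.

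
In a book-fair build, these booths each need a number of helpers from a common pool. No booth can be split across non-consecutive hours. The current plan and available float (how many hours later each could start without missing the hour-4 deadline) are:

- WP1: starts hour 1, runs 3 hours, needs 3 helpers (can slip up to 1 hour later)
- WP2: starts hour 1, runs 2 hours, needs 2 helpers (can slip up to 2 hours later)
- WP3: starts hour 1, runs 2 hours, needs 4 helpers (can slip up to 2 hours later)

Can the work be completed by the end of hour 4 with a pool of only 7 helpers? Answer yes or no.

Schedule WP1@1, WP2@1, WP3@3: h1:5  h2:5  h3:7  h4:4 — peak 7 ≤ 7.

yes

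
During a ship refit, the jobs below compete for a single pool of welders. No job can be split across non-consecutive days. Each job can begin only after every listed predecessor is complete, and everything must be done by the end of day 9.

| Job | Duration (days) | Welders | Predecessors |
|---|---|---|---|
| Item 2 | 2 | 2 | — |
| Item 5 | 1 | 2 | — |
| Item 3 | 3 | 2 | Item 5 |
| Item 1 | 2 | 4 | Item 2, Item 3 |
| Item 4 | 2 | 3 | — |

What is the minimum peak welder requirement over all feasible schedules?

Early-start (Item 2@1, Item 5@1, Item 3@2, Item 1@5, Item 4@1) gives peak 7: d1:7  d2:7  d3:2  d4:2  d5:4  d6:4  d7:0  d8:0  d9:0.
Shift Item 4→7.
Schedule Item 2@1, Item 5@1, Item 3@2, Item 1@5, Item 4@7: d1:4  d2:4  d3:2  d4:2  d5:4  d6:4  d7:3  d8:3  d9:0 — peak 4.

4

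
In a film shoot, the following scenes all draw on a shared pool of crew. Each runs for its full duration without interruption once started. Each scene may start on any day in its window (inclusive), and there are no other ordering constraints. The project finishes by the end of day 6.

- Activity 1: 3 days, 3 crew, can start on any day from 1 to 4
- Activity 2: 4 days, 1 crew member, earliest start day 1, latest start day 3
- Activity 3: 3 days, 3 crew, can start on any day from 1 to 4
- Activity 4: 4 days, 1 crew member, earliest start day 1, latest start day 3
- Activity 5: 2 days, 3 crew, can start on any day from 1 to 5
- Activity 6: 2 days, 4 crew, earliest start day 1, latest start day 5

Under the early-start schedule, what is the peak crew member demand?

15

Early-start schedule: Activity 1@1, Activity 2@1, Activity 3@1, Activity 4@1, Activity 5@1, Activity 6@1.
Load per day: day 1: 15, day 2: 15, day 3: 8, day 4: 2, day 5: 0, day 6: 0.
Peak is 15.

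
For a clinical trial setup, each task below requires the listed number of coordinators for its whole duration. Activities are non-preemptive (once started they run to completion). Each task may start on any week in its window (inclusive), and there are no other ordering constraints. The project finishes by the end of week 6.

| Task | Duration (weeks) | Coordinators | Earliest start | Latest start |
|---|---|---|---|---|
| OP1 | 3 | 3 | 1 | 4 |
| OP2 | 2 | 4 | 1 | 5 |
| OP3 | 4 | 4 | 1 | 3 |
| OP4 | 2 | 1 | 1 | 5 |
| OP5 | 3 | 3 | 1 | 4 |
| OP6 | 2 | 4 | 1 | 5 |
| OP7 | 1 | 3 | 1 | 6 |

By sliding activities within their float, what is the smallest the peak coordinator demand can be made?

10

Early-start (OP1@1, OP2@1, OP3@1, OP4@1, OP5@1, OP6@1, OP7@1) gives peak 22: w1:22  w2:19  w3:10  w4:4  w5:0  w6:0.
Shift OP3→3, OP4→4, OP6→4, OP7→6.
Schedule OP1@1, OP2@1, OP3@3, OP4@4, OP5@1, OP6@4, OP7@6: w1:10  w2:10  w3:10  w4:9  w5:9  w6:7 — peak 10.
Total coordinator-weeks = 55 over 6 weeks ⇒ peak ≥ ⌈55/6⌉ = 10, so 10 is optimal.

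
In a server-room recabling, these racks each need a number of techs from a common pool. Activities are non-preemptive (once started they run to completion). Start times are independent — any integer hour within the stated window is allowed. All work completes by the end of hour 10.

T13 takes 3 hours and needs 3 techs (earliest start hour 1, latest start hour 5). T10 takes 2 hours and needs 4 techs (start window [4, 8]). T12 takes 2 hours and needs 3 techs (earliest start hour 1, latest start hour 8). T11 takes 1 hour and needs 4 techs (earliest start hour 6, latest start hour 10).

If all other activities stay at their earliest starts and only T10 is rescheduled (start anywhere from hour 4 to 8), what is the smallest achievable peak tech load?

6

T10@4: h1:6  h2:6  h3:3  h4:4  h5:4  h6:4  h7:0  h8:0  h9:0  h10:0 → peak 6
T10@5: h1:6  h2:6  h3:3  h4:0  h5:4  h6:8  h7:0  h8:0  h9:0  h10:0 → peak 8
T10@6: h1:6  h2:6  h3:3  h4:0  h5:0  h6:8  h7:4  h8:0  h9:0  h10:0 → peak 8
T10@7: h1:6  h2:6  h3:3  h4:0  h5:0  h6:4  h7:4  h8:4  h9:0  h10:0 → peak 6
T10@8: h1:6  h2:6  h3:3  h4:0  h5:0  h6:4  h7:0  h8:4  h9:4  h10:0 → peak 6
Best is T10@4, peak 6.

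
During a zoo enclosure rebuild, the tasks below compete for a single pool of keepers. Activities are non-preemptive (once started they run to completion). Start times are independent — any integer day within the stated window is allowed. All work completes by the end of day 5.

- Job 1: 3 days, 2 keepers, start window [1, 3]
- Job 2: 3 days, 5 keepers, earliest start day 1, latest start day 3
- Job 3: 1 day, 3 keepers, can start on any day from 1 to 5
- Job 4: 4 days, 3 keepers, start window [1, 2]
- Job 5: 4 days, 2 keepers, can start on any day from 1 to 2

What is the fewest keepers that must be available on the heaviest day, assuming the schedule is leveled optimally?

Early-start (Job 1@1, Job 2@1, Job 3@1, Job 4@1, Job 5@1) gives peak 15: d1:15  d2:12  d3:12  d4:5  d5:0.
Shift Job 4→2.
Schedule Job 1@1, Job 2@1, Job 3@1, Job 4@2, Job 5@1: d1:12  d2:12  d3:12  d4:5  d5:3 — peak 12.

12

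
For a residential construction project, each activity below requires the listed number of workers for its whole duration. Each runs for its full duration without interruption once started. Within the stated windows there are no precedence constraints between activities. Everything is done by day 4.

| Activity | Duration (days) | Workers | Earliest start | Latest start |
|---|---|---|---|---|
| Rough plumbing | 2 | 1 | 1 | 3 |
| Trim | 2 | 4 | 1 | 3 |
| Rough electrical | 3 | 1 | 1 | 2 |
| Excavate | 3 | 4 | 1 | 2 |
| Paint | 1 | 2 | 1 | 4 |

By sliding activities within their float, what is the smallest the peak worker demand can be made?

9

Early-start (Rough plumbing@1, Trim@1, Rough electrical@1, Excavate@1, Paint@1) gives peak 12: d1:12  d2:10  d3:5  d4:0.
Shift Trim→3.
Schedule Rough plumbing@1, Trim@3, Rough electrical@1, Excavate@1, Paint@1: d1:8  d2:6  d3:9  d4:4 — peak 9.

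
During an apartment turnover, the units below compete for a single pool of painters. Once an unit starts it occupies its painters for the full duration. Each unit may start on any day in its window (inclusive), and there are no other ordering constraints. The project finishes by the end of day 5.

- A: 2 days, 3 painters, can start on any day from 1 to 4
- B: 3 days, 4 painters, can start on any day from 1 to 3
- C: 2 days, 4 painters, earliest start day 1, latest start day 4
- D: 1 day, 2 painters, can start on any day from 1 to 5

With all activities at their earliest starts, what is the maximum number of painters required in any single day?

13

Early-start schedule: A@1, B@1, C@1, D@1.
Load per day: day 1: 13, day 2: 11, day 3: 4, day 4: 0, day 5: 0.
Peak is 13.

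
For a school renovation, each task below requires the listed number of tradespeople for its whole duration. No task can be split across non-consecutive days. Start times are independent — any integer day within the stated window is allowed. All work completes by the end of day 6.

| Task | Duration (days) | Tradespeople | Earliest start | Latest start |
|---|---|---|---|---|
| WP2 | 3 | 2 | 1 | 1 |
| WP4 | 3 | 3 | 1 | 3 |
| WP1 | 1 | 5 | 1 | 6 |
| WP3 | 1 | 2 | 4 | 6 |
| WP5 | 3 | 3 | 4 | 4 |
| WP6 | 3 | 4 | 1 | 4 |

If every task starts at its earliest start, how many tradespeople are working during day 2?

9

At early start, day 2 has: WP2, WP4, WP6.
Demand: 2 + 3 + 4 = 9.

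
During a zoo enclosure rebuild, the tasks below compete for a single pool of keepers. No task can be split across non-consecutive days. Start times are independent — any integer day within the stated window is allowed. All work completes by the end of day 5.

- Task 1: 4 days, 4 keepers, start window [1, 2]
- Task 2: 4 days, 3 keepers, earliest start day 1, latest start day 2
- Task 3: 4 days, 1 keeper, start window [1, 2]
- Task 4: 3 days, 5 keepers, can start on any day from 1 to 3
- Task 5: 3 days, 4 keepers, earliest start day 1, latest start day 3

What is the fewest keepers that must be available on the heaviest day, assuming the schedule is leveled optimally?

17

Schedule Task 1@1, Task 2@1, Task 3@1, Task 4@1, Task 5@1: d1:17  d2:17  d3:17  d4:8  d5:0 — peak 17.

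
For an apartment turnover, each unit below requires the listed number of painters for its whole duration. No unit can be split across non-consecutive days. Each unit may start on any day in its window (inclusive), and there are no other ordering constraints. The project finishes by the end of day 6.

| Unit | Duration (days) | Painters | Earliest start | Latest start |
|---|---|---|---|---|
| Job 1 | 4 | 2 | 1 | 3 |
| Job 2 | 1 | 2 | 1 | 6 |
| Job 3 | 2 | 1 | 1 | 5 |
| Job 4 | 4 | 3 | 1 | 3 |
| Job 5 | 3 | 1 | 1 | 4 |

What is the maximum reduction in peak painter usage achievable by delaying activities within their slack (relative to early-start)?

Early-start peak: d1:9  d2:7  d3:6  d4:5  d5:0  d6:0 ⇒ 9.
Leveled (Job 1@1, Job 2@1, Job 3@1, Job 4@2, Job 5@3): d1:5  d2:6  d3:6  d4:6  d5:4  d6:0 ⇒ 6.
Reduction 9 − 6 = 3.

3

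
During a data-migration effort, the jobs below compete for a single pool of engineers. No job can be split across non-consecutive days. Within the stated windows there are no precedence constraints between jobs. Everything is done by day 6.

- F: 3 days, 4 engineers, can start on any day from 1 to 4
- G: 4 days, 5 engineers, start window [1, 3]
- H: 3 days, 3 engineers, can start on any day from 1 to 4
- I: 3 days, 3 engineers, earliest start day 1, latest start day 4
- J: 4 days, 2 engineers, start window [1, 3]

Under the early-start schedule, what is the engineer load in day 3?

17

At early start, day 3 has: F, G, H, I, J.
Demand: 4 + 5 + 3 + 3 + 2 = 17.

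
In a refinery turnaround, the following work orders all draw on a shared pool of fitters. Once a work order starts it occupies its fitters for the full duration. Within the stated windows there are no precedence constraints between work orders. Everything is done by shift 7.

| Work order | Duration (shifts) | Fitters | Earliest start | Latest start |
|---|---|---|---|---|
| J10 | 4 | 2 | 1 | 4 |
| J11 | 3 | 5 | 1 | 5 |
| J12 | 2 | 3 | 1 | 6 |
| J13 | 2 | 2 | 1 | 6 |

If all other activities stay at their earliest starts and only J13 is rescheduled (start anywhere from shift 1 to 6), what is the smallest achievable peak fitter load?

10

J13@1: s1:12  s2:12  s3:7  s4:2  s5:0  s6:0  s7:0 → peak 12
J13@2: s1:10  s2:12  s3:9  s4:2  s5:0  s6:0  s7:0 → peak 12
J13@3: s1:10  s2:10  s3:9  s4:4  s5:0  s6:0  s7:0 → peak 10
J13@4: s1:10  s2:10  s3:7  s4:4  s5:2  s6:0  s7:0 → peak 10
J13@5: s1:10  s2:10  s3:7  s4:2  s5:2  s6:2  s7:0 → peak 10
J13@6: s1:10  s2:10  s3:7  s4:2  s5:0  s6:2  s7:2 → peak 10
Best is J13@3, peak 10.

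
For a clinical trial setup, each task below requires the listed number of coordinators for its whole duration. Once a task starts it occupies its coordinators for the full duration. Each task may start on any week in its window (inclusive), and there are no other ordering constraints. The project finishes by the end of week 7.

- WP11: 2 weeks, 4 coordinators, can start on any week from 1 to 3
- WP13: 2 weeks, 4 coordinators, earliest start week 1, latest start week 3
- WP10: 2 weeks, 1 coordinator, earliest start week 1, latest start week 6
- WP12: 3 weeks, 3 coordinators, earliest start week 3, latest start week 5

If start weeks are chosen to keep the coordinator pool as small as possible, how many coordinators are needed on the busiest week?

Early-start (WP11@1, WP13@1, WP10@1, WP12@3) gives peak 9: w1:9  w2:9  w3:3  w4:3  w5:3  w6:0  w7:0.
Shift WP13→3, WP10→5, WP12→5.
Schedule WP11@1, WP13@3, WP10@5, WP12@5: w1:4  w2:4  w3:4  w4:4  w5:4  w6:4  w7:3 — peak 4.
Total coordinator-weeks = 27 over 7 weeks ⇒ peak ≥ ⌈27/7⌉ = 4, so 4 is optimal.

4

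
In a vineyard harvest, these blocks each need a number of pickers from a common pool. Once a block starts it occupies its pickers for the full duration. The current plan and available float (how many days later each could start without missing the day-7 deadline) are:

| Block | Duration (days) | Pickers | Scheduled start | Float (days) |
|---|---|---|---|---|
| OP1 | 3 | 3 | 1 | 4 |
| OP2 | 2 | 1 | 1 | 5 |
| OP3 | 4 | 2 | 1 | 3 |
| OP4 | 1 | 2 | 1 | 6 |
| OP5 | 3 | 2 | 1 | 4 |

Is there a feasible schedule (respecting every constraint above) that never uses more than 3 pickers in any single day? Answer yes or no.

no

Total picker-days = 27; over 7 days the average is 27/7 > 3, so some day must exceed 3.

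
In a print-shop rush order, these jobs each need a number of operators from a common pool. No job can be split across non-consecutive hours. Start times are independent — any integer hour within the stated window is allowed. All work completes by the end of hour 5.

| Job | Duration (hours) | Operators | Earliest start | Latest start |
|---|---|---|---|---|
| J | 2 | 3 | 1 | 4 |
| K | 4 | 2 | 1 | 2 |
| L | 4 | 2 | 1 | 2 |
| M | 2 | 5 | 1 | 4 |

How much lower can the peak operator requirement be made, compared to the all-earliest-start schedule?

Early-start peak: h1:12  h2:12  h3:4  h4:4  h5:0 ⇒ 12.
Leveled (J@1, K@1, L@1, M@3): h1:7  h2:7  h3:9  h4:9  h5:0 ⇒ 9.
Reduction 12 − 9 = 3.

3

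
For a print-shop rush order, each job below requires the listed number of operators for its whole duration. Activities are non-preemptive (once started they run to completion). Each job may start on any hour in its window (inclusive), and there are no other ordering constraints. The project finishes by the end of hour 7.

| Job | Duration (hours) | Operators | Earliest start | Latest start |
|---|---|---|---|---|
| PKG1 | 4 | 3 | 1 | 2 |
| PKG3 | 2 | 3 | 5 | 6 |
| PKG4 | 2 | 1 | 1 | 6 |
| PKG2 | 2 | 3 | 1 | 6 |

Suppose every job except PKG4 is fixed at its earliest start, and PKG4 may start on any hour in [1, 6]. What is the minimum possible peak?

PKG4@1: h1:7  h2:7  h3:3  h4:3  h5:3  h6:3  h7:0 → peak 7
PKG4@2: h1:6  h2:7  h3:4  h4:3  h5:3  h6:3  h7:0 → peak 7
PKG4@3: h1:6  h2:6  h3:4  h4:4  h5:3  h6:3  h7:0 → peak 6
PKG4@4: h1:6  h2:6  h3:3  h4:4  h5:4  h6:3  h7:0 → peak 6
PKG4@5: h1:6  h2:6  h3:3  h4:3  h5:4  h6:4  h7:0 → peak 6
PKG4@6: h1:6  h2:6  h3:3  h4:3  h5:3  h6:4  h7:1 → peak 6
Best is PKG4@3, peak 6.

6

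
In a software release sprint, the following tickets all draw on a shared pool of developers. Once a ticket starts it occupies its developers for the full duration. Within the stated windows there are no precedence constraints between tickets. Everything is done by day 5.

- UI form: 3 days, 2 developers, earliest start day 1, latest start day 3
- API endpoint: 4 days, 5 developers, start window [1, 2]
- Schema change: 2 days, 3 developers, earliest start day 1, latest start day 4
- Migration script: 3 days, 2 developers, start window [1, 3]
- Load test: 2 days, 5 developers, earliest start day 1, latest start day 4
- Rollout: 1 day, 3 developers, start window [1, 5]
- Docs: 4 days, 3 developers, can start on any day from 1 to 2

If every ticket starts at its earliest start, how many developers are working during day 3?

12

At early start, day 3 has: UI form, API endpoint, Migration script, Docs.
Demand: 2 + 5 + 2 + 3 = 12.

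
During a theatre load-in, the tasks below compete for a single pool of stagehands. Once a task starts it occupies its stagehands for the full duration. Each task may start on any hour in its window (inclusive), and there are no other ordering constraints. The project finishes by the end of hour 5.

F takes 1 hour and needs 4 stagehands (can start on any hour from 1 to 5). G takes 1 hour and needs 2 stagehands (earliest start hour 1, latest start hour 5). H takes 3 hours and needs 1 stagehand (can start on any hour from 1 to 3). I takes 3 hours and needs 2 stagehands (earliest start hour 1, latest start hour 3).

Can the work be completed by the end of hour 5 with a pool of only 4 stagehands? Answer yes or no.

Schedule F@1, G@2, H@2, I@3: h1:4  h2:3  h3:3  h4:3  h5:2 — peak 4 ≤ 4.

yes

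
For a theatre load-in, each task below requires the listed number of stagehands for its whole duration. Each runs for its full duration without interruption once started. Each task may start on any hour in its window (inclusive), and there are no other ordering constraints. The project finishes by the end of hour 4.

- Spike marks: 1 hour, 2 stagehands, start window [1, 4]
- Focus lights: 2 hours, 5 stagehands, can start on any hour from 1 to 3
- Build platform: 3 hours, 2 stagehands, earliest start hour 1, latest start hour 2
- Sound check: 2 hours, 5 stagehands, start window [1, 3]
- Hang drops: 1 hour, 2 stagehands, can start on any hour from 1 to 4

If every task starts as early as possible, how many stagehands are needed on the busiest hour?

16

Early-start schedule: Spike marks@1, Focus lights@1, Build platform@1, Sound check@1, Hang drops@1.
Load per hour: hour 1: 16, hour 2: 12, hour 3: 2, hour 4: 0.
Peak is 16.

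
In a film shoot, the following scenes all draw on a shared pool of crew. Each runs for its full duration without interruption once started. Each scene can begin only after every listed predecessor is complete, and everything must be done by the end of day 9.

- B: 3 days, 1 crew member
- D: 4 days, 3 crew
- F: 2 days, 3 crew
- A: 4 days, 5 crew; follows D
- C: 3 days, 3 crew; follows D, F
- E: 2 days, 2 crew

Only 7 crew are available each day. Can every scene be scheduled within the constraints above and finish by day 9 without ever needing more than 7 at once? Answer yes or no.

no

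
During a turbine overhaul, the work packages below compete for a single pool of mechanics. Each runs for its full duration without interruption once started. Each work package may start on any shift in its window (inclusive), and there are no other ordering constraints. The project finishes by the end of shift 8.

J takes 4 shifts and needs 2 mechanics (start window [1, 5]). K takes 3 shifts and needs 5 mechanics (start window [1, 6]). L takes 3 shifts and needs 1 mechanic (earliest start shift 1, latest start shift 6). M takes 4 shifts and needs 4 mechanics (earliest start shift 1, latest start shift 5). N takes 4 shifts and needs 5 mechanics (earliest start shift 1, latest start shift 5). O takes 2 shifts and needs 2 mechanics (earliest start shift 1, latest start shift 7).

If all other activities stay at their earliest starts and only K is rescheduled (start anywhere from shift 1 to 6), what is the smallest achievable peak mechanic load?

14

K@1: s1:19  s2:19  s3:17  s4:11  s5:0  s6:0  s7:0  s8:0 → peak 19
K@2: s1:14  s2:19  s3:17  s4:16  s5:0  s6:0  s7:0  s8:0 → peak 19
K@3: s1:14  s2:14  s3:17  s4:16  s5:5  s6:0  s7:0  s8:0 → peak 17
K@4: s1:14  s2:14  s3:12  s4:16  s5:5  s6:5  s7:0  s8:0 → peak 16
K@5: s1:14  s2:14  s3:12  s4:11  s5:5  s6:5  s7:5  s8:0 → peak 14
K@6: s1:14  s2:14  s3:12  s4:11  s5:0  s6:5  s7:5  s8:5 → peak 14
Best is K@5, peak 14.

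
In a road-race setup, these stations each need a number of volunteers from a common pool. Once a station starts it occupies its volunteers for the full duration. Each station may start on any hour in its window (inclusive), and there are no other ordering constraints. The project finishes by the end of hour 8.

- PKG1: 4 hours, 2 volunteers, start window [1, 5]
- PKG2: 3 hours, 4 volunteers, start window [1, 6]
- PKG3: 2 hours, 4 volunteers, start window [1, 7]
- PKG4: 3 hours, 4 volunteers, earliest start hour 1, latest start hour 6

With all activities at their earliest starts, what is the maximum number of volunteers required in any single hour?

Early-start schedule: PKG1@1, PKG2@1, PKG3@1, PKG4@1.
Load per hour: hour 1: 14, hour 2: 14, hour 3: 10, hour 4: 2, hour 5: 0, hour 6: 0, hour 7: 0, hour 8: 0.
Peak is 14.

14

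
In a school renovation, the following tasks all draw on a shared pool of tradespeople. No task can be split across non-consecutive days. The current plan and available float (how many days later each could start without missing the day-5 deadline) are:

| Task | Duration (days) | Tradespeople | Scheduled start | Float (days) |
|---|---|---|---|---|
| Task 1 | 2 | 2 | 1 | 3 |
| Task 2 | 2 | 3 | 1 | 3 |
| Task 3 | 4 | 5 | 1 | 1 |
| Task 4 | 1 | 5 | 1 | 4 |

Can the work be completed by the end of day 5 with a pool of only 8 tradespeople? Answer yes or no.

Schedule Task 1@1, Task 2@3, Task 3@1, Task 4@5: d1:7  d2:7  d3:8  d4:8  d5:5 — peak 8 ≤ 8.

yes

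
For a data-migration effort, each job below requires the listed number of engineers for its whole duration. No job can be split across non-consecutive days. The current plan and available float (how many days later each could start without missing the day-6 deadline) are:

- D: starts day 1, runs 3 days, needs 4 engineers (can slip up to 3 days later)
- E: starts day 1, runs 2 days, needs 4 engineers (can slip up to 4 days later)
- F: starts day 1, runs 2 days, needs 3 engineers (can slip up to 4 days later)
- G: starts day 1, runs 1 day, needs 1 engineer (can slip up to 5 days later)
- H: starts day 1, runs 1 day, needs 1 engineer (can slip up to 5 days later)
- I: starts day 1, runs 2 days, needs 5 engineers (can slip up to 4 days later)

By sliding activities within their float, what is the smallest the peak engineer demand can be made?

Early-start (D@1, E@1, F@1, G@1, H@1, I@1) gives peak 18: d1:18  d2:16  d3:4  d4:0  d5:0  d6:0.
Shift F→3, G→3, H→4, I→5.
Schedule D@1, E@1, F@3, G@3, H@4, I@5: d1:8  d2:8  d3:8  d4:4  d5:5  d6:5 — peak 8.

8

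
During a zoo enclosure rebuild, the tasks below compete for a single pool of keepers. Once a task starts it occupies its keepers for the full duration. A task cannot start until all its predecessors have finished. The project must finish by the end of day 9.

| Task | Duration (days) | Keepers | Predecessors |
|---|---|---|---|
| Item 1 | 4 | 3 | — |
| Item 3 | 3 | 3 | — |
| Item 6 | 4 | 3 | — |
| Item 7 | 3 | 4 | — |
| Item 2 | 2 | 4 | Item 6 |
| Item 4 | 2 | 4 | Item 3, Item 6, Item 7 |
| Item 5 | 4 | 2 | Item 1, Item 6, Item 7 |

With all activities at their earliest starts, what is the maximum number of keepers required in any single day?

Early-start schedule: Item 1@1, Item 3@1, Item 6@1, Item 7@1, Item 2@5, Item 4@5, Item 5@5.
Load per day: day 1: 13, day 2: 13, day 3: 13, day 4: 6, day 5: 10, day 6: 10, day 7: 2, day 8: 2, day 9: 0.
Peak is 13.

13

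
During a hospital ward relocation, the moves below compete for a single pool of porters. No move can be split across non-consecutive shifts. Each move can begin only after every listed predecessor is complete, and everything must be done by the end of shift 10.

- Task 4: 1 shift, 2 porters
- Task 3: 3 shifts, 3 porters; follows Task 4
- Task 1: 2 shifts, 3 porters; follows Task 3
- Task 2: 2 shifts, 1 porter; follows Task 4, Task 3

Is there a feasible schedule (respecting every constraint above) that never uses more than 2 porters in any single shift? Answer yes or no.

The minimum achievable peak is 3; 2 < 3, so no feasible schedule stays within the cap.

no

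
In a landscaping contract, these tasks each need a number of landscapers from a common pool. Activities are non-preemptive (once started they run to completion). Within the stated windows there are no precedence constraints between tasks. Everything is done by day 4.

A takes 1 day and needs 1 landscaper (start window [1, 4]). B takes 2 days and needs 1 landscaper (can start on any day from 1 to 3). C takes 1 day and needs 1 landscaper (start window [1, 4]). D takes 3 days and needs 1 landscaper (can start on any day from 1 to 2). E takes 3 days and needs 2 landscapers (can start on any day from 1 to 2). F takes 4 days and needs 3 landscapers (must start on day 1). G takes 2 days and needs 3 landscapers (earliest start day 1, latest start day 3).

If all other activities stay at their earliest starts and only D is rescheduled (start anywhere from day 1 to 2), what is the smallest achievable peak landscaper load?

D@1: d1:12  d2:10  d3:6  d4:3 → peak 12
D@2: d1:11  d2:10  d3:6  d4:4 → peak 11
Best is D@2, peak 11.

11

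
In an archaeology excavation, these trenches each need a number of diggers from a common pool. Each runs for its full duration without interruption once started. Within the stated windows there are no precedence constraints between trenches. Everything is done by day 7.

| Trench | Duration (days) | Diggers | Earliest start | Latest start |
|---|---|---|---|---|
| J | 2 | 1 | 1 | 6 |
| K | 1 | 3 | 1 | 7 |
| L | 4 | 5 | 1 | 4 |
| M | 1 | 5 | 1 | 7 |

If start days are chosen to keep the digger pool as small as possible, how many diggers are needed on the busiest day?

5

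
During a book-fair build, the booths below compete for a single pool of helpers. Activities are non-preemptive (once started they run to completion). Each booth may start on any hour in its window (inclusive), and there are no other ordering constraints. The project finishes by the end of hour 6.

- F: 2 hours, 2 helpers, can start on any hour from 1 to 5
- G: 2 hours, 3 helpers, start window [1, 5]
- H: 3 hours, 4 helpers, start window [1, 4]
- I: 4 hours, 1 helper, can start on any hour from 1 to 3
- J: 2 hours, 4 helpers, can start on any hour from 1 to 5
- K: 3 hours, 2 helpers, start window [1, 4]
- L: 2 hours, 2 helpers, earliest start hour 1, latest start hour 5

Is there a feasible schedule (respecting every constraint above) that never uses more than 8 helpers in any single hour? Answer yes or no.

Schedule F@1, G@1, H@4, I@1, J@5, K@1, L@3: h1:8  h2:8  h3:5  h4:7  h5:8  h6:8 — peak 8 ≤ 8.

yes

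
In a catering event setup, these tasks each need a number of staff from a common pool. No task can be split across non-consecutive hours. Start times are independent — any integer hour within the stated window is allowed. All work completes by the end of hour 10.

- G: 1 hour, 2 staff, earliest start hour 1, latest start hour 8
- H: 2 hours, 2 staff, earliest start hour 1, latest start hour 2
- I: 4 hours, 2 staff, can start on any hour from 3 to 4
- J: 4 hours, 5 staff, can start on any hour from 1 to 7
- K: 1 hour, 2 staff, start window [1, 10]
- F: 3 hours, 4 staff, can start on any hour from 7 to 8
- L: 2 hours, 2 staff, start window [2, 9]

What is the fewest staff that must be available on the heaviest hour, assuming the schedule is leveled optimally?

Early-start (G@1, H@1, I@3, J@1, K@1, F@7, L@2) gives peak 11: h1:11  h2:9  h3:9  h4:7  h5:2  h6:2  h7:4  h8:4  h9:4  h10:0.
Shift J→2, L→6.
Schedule G@1, H@1, I@3, J@2, K@1, F@7, L@6: h1:6  h2:7  h3:7  h4:7  h5:7  h6:4  h7:6  h8:4  h9:4  h10:0 — peak 7.

7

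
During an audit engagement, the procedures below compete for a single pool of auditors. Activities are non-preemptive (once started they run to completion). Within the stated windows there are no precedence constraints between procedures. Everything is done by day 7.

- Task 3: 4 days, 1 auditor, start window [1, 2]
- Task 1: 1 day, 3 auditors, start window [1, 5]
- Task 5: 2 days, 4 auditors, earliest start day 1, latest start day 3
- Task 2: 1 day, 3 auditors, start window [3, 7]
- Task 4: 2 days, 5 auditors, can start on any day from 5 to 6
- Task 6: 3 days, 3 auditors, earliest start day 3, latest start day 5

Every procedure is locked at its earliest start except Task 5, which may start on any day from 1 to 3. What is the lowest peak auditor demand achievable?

Task 5@1: d1:8  d2:5  d3:7  d4:4  d5:8  d6:5  d7:0 → peak 8
Task 5@2: d1:4  d2:5  d3:11  d4:4  d5:8  d6:5  d7:0 → peak 11
Task 5@3: d1:4  d2:1  d3:11  d4:8  d5:8  d6:5  d7:0 → peak 11
Best is Task 5@1, peak 8.

8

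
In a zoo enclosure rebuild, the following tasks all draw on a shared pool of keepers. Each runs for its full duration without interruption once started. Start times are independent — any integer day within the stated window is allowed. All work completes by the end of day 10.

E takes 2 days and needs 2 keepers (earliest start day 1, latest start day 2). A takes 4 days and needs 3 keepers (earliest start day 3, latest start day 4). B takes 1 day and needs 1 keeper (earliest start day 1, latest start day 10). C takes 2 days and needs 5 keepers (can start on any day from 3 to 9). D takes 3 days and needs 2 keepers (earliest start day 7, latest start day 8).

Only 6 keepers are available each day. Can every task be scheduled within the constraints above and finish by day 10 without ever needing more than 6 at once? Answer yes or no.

no

The minimum achievable peak is 7; 6 < 7, so no feasible schedule stays within the cap.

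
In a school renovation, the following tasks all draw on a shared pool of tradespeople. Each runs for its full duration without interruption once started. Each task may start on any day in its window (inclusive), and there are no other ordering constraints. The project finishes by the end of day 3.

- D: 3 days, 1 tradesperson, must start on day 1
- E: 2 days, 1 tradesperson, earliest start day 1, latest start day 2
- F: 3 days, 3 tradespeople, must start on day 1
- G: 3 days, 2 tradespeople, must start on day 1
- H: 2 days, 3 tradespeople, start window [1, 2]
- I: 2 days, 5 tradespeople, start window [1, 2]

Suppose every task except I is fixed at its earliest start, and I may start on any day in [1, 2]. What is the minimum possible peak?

15

I@1: d1:15  d2:15  d3:6 → peak 15
I@2: d1:10  d2:15  d3:11 → peak 15
Best is I@1, peak 15.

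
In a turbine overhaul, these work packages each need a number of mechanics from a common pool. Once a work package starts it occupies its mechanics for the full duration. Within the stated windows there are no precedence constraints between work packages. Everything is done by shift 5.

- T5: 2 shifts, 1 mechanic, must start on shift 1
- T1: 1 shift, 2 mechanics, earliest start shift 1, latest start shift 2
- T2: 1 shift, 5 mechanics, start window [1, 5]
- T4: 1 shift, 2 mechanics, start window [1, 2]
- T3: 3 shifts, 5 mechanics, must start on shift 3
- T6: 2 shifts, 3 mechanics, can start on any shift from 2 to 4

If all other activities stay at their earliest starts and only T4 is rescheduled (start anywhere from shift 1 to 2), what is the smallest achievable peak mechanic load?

8

T4@1: s1:10  s2:4  s3:8  s4:5  s5:5 → peak 10
T4@2: s1:8  s2:6  s3:8  s4:5  s5:5 → peak 8
Best is T4@2, peak 8.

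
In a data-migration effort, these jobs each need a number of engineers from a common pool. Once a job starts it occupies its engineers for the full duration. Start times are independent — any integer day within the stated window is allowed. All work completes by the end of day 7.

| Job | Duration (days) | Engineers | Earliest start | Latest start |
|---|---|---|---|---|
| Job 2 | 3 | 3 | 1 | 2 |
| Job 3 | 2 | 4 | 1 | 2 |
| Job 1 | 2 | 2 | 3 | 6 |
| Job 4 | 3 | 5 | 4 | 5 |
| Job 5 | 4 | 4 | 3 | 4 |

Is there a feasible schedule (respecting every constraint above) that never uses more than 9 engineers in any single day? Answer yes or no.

Schedule Job 2@1, Job 3@1, Job 1@3, Job 4@5, Job 5@3: d1:7  d2:7  d3:9  d4:6  d5:9  d6:9  d7:5 — peak 9 ≤ 9.

yes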